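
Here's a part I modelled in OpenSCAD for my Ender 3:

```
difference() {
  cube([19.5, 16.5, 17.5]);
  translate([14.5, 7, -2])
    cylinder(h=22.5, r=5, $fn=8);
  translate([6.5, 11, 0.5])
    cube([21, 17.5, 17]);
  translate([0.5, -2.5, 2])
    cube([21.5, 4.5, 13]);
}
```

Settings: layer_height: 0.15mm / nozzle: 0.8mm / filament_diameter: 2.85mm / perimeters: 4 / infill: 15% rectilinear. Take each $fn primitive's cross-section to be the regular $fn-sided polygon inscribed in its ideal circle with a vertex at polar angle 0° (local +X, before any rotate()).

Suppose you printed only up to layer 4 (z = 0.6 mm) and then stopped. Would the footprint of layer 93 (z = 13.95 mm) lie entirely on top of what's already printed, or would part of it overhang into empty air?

entirely on top

Compare the two slices. At z = 0.6: the cube (footprint 19.5×16.5) is included at this height (area 321.75 mm²); the r=5 cylinder at (14.5, 7) contributes a regular 8-gon of circumradius 5 (area = (8/2)·5.000²·sin(360°/8) = 70.71 mm²); the 21×17.5 cube at (6.5, 11) contributes its full rectangle (area 367.50 mm²); the cube at (0.5, -2.5) does not reach this height (z outside [2, 15]); After the difference (first − rest): starting from the 19.5×16.5 cube (321.75 mm²), the r=5 cylinder at (14.5, 7) lies inside it touching the edge (removes its full 70.71 mm²); the 21×17.5 cube at (6.5, 11) partially overlaps it — only the 69.09 mm² overlap (of its 367.50 mm²) is removed, clipping the outline — area = 181.95 mm². At z = 13.95: the cube (footprint 19.5×16.5) is included at this height (area 321.75 mm²); the cylinder at (14.5, 7): section is a regular 8-gon, circumradius r=5 (area = (8/2)·5.000²·sin(360°/8) = 70.71 mm²); the cube at (6.5, 11) is present — its section is the full 21×17.5 rectangle (area 367.50 mm²); the cube at (0.5, -2.5) (footprint 21.5×4.5) is included at this height (area 96.75 mm²); Subtracting the remaining from the first: starting from the 19.5×16.5 cube (321.75 mm²), the r=5 cylinder at (14.5, 7) lies inside it touching the edge (removes its full 70.71 mm²); the 21×17.5 cube at (6.5, 11) partially overlaps it — only the 69.09 mm² overlap (of its 367.50 mm²) is removed, clipping the outline; the 21.5×4.5 cube at (0.5, -2.5) partially overlaps it — only the 38.00 mm² overlap (of its 96.75 mm²) is removed, clipping the outline — area = 143.95 mm². Checking containment: the cross-section at z = 13.95 is a subset of the cross-section at z = 0.6.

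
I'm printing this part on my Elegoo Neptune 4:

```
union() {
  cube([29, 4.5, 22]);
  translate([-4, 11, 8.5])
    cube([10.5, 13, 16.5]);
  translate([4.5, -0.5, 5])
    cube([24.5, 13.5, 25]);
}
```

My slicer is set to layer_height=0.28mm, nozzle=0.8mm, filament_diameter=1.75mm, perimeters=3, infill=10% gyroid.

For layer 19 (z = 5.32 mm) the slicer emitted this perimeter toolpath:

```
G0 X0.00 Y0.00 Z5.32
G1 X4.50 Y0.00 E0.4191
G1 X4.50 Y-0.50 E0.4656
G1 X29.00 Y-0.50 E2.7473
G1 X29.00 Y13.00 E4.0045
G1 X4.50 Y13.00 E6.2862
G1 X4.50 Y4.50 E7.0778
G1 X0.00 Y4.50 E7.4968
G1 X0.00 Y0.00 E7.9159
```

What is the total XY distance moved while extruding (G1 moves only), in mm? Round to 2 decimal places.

Sum the Euclidean lengths of each G1 segment: total = 85.00 mm.

85.00 mm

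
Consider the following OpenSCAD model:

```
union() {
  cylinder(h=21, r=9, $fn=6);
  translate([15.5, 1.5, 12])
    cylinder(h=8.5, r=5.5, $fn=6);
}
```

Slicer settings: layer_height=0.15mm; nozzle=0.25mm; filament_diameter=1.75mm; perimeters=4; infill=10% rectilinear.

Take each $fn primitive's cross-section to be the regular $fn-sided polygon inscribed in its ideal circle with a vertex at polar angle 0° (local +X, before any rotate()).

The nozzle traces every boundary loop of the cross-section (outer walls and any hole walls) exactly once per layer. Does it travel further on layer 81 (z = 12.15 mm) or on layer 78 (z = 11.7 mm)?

layer 81 (z = 12.15 mm)

Layer 81 (z = 12.15): the cylinder: section is a regular 6-gon, circumradius r=9 (perimeter = 2·6·9.000·sin(180°/6) = 54.00 mm); the r=5.5 cylinder at (15.5, 1.5) contributes a regular 6-gon of circumradius 5.5 (perimeter = 2·6·5.500·sin(180°/6) = 33.00 mm); Combining (union): the 2 present regions are separate (no shared area or edge), so areas and boundary lengths simply add and each stays a separate island — boundary = 87.00 mm. So its perimeter = 87.00 mm. Layer 78 (z = 11.7): the r=9 cylinder gives a regular 6-gon of circumradius 9 (constant along its height) (perimeter = 2·6·9.000·sin(180°/6) = 54.00 mm); the cylinder at (15.5, 1.5) does not reach this height (z outside [12, 20.5]); Taking the union: only the r=9 cylinder is present, so the union is just that shape — boundary = 54.00 mm. So its perimeter = 54.00 mm. Layer 81 is larger (87.00 vs 54.00 mm).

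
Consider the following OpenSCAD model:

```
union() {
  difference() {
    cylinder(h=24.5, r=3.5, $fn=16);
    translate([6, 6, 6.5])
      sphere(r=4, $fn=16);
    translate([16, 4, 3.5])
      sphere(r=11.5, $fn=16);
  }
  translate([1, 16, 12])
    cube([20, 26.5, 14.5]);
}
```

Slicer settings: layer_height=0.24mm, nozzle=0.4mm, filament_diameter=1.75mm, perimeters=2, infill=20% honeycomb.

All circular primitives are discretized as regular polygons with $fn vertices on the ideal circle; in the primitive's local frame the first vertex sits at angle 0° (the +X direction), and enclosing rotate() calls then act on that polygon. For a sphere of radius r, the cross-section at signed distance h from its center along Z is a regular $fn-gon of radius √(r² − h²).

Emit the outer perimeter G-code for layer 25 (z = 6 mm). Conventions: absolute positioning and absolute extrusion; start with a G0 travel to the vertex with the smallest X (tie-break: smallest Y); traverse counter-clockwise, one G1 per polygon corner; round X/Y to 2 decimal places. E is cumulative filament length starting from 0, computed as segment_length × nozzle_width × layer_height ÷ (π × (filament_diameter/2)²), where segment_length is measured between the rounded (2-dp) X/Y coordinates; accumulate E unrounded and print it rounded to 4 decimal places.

G0 X-3.50 Y0.00 Z6.00
G1 X-3.23 Y-1.34 E0.0546
G1 X-2.47 Y-2.47 E0.1089
G1 X-1.34 Y-3.23 E0.1633
G1 X0.00 Y-3.50 E0.2178
G1 X1.34 Y-3.23 E0.2724
G1 X2.47 Y-2.47 E0.3267
G1 X3.23 Y-1.34 E0.3811
G1 X3.50 Y0.00 E0.4356
G1 X3.23 Y1.34 E0.4902
G1 X2.47 Y2.47 E0.5445
G1 X1.34 Y3.23 E0.5989
G1 X0.00 Y3.50 E0.6535
G1 X-1.34 Y3.23 E0.7080
G1 X-2.47 Y2.47 E0.7624
G1 X-3.23 Y1.34 E0.8167
G1 X-3.50 Y0.00 E0.8713

At z = 6 mm: the r=3.5 cylinder gives a regular 16-gon of circumradius 3.5 (constant along its height); the r=4 sphere at (6, 6) slices to a regular 16-gon of circumradius 3.969 (√(r²−h²) with h=0.5 from center); the r=11.5 sphere at (16, 4) contributes a regular 16-gon of circumradius √(11.5²−2.5²) = 11.225; Taking the first minus the rest: starting from the r=3.5 cylinder, the r=4 sphere at (6, 6) misses the remaining region (no effect); the r=11.5 sphere at (16, 4) misses the remaining region (no effect) — 1 connected region; the cube at (1, 16) does not reach this height (z outside [12, 26.5]); Taking the union: only the result so far is present, so the union is just that shape — 1 connected region. The outline is a single polygon with 16 vertices. Extrusion per mm of travel: 0.4 × 0.24 / (π × 0.875²) = 0.039912. Accumulating E over each segment gives final E = 0.8713.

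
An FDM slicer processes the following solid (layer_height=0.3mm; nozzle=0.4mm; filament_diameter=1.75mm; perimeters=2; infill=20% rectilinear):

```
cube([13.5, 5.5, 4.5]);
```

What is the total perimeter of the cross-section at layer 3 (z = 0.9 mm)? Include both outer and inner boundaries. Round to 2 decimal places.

38.00 mm

At z = 0.9 mm: the cube (footprint 13.5×5.5) is included at this height (perimeter 38.00 mm). Overall, the cross-section is a single solid region. Total boundary length (outer) = 38.00 mm.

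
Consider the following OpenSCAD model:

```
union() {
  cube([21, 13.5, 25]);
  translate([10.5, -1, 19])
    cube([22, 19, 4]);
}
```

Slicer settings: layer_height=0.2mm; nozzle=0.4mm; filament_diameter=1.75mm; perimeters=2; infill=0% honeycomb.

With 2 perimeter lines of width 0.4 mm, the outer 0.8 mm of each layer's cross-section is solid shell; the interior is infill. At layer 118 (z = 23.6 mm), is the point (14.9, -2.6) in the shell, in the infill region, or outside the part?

outside

At z = 23.6 mm: the 21×13.5 cube contributes its full rectangle; the cube at (10.5, -1) does not reach this height (z outside [19, 23]); Combining (union): only the 21×13.5 cube is present, so the union is just that shape — 1 connected region. Overall, the cross-section is a single solid region. The nearest boundary edge runs (0.00, 0.00)→(21.00, 0.00); distance from the point to it = 2.60 mm. The point is not inside any of the regions above, so it lies outside the cross-section (2.60 mm from the nearest boundary).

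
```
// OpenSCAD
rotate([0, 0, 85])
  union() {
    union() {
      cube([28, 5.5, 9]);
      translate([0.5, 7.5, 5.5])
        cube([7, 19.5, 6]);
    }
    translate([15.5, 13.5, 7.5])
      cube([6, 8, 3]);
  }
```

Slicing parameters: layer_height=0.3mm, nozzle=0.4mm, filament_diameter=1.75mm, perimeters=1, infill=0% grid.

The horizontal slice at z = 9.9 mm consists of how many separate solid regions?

2

At z = 9.9 mm: the cube is not intersected at this z (z outside [0, 9]); the cube at (0.5, 7.5) (footprint 7×19.5) is included at this height; Taking the union: only the 7×19.5 cube at (0.5, 7.5) is present, so the union is just that shape — 1 connected region; the cube at (15.5, 13.5) is present — its section is the full 6×8 rectangle; Taking the union: the 2 present regions are separate (no shared area or edge), so areas and boundary lengths simply add and each stays a separate island — 2 connected regions; (whole slice rotated 85° about Z — lengths, areas and connectivity unchanged). The result has 2 disconnected regions.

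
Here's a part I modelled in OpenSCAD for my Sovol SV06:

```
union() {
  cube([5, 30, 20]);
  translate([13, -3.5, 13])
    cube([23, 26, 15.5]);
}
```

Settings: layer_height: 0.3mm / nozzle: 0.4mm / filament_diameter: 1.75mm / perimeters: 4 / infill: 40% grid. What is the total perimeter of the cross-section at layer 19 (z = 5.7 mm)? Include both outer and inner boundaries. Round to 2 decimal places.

70.00 mm

At z = 5.7 mm: the 5×30 cube contributes its full rectangle (perimeter 70.00 mm); the cube at (13, -3.5) is not intersected at this z (z outside [13, 28.5]); Combining (union): only the 5×30 cube is present, so the union is just that shape — boundary = 70.00 mm. Overall, the cross-section is a single solid region. Total boundary length (outer) = 70.00 mm.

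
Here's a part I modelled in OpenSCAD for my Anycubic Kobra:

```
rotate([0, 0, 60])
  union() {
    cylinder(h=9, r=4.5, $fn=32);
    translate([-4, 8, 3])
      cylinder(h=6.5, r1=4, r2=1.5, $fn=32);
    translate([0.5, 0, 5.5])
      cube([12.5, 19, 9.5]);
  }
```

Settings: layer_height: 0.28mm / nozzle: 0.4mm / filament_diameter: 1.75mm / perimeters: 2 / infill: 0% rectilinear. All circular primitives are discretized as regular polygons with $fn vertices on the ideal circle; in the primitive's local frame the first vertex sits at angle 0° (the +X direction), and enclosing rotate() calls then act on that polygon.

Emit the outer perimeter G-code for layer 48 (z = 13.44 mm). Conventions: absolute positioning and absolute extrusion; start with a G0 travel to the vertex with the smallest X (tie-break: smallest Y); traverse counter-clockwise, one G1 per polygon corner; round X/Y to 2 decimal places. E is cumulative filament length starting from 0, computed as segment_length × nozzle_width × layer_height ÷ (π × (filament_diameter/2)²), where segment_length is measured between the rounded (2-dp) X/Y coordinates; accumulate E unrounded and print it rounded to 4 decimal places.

At z = 13.44 mm: the cylinder is not intersected at this z (z outside [0, 9]); the cone at (-4, 8) is absent (z outside [3, 9.5]); the cube at (0.5, 0) (footprint 12.5×19) is included at this height; Merging all regions: only the 12.5×19 cube at (0.5, 0) is present, so the union is just that shape — 1 connected region; (rotated 60° about Z; rotation is an isometry so areas/perimeters/island counts are preserved). The outline is a single polygon with 4 vertices. Extrusion per mm of travel: 0.4 × 0.28 / (π × 0.875²) = 0.046564. Accumulating E over each segment gives final E = 2.9336.

G0 X-16.20 Y9.93 Z13.44
G1 X0.25 Y0.43 E0.8845
G1 X6.50 Y11.26 E1.4668
G1 X-9.95 Y20.76 E2.3513
G1 X-16.20 Y9.93 E2.9336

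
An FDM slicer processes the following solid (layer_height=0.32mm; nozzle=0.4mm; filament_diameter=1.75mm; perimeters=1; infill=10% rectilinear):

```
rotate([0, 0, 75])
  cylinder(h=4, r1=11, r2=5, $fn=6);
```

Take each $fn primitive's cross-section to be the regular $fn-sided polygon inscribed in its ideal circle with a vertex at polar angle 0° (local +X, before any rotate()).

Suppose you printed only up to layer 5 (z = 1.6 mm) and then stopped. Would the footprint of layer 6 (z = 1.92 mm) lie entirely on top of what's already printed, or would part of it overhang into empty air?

Compare the two slices. At z = 1.6: the cone (r1=11→r2=5) has section circumradius 8.600 here — a regular 6-gon (area = (6/2)·8.600²·sin(360°/6) = 192.15 mm²); (whole slice rotated 75° about Z — lengths, areas and connectivity unchanged). At z = 1.92: the cone: at t=0.480 of its height the radius interpolates to r₁+(r₂−r₁)t = 8.120, giving a regular 6-gon of that circumradius (area = (6/2)·8.120²·sin(360°/6) = 171.30 mm²); (whole slice rotated 75° about Z — lengths, areas and connectivity unchanged). Checking containment: the cross-section at z = 1.92 is a subset of the cross-section at z = 1.6.

entirely on top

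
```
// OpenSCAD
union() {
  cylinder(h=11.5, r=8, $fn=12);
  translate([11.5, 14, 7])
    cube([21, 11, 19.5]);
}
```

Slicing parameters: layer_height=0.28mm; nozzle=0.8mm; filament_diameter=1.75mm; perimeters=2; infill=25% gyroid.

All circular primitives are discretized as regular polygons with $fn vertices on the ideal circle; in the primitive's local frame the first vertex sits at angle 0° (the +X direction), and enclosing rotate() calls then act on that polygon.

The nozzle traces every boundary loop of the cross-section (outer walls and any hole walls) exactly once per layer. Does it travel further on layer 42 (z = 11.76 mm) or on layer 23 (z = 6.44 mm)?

layer 42 (z = 11.76 mm)

Layer 42 (z = 11.76): the cylinder does not reach this height (z outside [0, 11.5]); the cube at (11.5, 14) is present — its section is the full 21×11 rectangle (perimeter 64.00 mm); Combining (union): only the 21×11 cube at (11.5, 14) is present, so the union is just that shape — boundary = 64.00 mm. So its perimeter = 64.00 mm. Layer 23 (z = 6.44): the cylinder: section is a regular 12-gon, circumradius r=8 (perimeter = 2·12·8.000·sin(180°/12) = 49.69 mm); the cube at (11.5, 14) is absent (z outside [7, 26.5]); Taking the union: only the r=8 cylinder is present, so the union is just that shape — boundary = 49.69 mm. So its perimeter = 49.69 mm. Layer 42 is larger (64.00 vs 49.69 mm).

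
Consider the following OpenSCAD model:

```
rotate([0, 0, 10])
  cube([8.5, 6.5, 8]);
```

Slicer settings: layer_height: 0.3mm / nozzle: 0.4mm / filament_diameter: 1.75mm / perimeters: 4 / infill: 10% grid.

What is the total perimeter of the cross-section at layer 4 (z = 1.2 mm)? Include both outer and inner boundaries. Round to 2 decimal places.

At z = 1.2 mm: the 8.5×6.5 cube contributes its full rectangle (perimeter 30.00 mm); (whole slice rotated 10° about Z — lengths, areas and connectivity unchanged). Overall, the cross-section is a single solid region. Total boundary length (outer) = 30.00 mm.

30.00 mm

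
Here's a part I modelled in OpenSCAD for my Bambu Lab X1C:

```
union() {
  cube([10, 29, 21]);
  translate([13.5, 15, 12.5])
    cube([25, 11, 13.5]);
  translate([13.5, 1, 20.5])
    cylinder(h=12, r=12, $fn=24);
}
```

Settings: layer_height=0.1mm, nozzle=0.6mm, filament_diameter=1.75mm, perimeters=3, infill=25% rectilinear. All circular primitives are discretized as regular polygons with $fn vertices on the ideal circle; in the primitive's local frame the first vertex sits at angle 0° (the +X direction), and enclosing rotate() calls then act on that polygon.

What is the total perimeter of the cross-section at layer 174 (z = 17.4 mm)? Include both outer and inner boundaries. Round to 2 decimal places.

150.00 mm

At z = 17.4 mm: the 10×29 cube contributes its full rectangle (perimeter 78.00 mm); the cube at (13.5, 15) (footprint 25×11) is included at this height (perimeter 72.00 mm); the cylinder at (13.5, 1) is absent (z outside [20.5, 32.5]); Combining (union): the 2 present regions are separate (no shared area or edge), so areas and boundary lengths simply add and each stays a separate island — boundary = 150.00 mm. Overall, the cross-section has 2 separate islands. Total boundary length (outer) = 150.00 mm.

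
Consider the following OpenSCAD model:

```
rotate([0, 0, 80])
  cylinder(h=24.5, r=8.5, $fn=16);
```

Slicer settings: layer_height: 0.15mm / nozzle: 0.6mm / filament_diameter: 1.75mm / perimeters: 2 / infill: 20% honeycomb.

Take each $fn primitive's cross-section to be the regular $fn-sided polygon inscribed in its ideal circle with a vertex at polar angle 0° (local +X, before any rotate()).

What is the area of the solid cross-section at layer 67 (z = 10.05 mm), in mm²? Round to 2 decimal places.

At z = 10.05 mm: the cylinder: section is a regular 16-gon, circumradius r=8.5 (area = (16/2)·8.500²·sin(360°/16) = 221.19 mm²); (rotated 80° about Z; rotation is an isometry so areas/perimeters/island counts are preserved). Overall, the cross-section is a single solid region. Net area = 221.19 mm².

221.19 mm²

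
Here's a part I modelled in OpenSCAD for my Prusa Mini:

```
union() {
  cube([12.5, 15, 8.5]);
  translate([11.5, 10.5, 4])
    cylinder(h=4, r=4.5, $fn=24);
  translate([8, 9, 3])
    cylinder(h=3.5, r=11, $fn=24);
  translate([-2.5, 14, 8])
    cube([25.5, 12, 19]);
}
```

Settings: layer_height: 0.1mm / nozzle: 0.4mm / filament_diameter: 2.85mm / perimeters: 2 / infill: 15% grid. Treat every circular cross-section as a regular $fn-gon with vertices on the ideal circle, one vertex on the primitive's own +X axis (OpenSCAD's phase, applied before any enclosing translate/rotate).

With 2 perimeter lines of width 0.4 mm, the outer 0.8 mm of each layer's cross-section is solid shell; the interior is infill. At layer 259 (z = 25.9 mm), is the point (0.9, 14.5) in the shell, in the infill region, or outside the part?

At z = 25.9 mm: the cube is not intersected at this z (z outside [0, 8.5]); the cylinder at (11.5, 10.5) does not reach this height (z outside [4, 8]); the cylinder at (8, 9) is absent (z outside [3, 6.5]); the 25.5×12 cube at (-2.5, 14) contributes its full rectangle; Combining (union): only the 25.5×12 cube at (-2.5, 14) is present, so the union is just that shape — 1 connected region. Overall, the cross-section is a single solid region. The nearest boundary edge runs (-2.50, 14.00)→(23.00, 14.00); distance from the point to it = 0.50 mm. The point is inside the cross-section, 0.50 mm from the nearest boundary — within the 0.8 mm shell band (2 × 0.4).

shell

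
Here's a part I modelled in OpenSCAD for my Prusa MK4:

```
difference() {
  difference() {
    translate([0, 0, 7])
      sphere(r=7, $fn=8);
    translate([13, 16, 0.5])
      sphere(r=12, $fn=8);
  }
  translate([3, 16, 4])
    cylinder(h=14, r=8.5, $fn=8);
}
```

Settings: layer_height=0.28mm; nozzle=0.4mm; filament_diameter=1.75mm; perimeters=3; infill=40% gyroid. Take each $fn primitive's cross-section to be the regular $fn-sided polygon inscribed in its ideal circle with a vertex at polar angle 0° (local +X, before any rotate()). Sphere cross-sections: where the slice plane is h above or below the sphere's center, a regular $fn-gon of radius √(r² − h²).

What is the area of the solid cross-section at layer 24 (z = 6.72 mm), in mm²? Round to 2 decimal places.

138.37 mm²

At z = 6.72 mm: the r=7 sphere contributes a regular 8-gon of circumradius √(7²−0.28²) = 6.994 (area = (8/2)·6.994²·sin(360°/8) = 138.37 mm²); the sphere at (13, 16): section is a regular 8-gon, circumradius = √(r²−h²) = √(12²−6.22²) = 10.262 (area = (8/2)·10.262²·sin(360°/8) = 297.87 mm²); Subtracting the remaining from the first: starting from the r=7 sphere (138.37 mm²), the r=12 sphere at (13, 16) misses the remaining region (no effect) — area = 138.37 mm²; the cylinder at (3, 16): section is a regular 8-gon, circumradius r=8.5 (area = (8/2)·8.500²·sin(360°/8) = 204.35 mm²); Taking the first minus the rest: starting from the result so far (138.37 mm²), the r=8.5 cylinder at (3, 16) misses the remaining region (no effect) — area = 138.37 mm². Overall, the cross-section is a single solid region. Net area = 138.37 mm².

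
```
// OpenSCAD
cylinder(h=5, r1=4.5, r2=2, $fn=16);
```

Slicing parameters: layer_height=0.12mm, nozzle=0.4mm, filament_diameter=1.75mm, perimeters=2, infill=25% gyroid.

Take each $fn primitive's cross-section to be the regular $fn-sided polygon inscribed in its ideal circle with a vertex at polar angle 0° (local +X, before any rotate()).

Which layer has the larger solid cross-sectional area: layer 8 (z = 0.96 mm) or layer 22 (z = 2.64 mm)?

Layer 8 (z = 0.96): the cone: at t=0.192 of its height the radius interpolates to r₁+(r₂−r₁)t = 4.020, giving a regular 16-gon of that circumradius (area = (16/2)·4.020²·sin(360°/16) = 49.47 mm²). So its area = 49.47 mm². Layer 22 (z = 2.64): the cone: at t=0.528 of its height the radius interpolates to r₁+(r₂−r₁)t = 3.180, giving a regular 16-gon of that circumradius (area = (16/2)·3.180²·sin(360°/16) = 30.96 mm²). So its area = 30.96 mm². Layer 8 is larger (49.47 vs 30.96 mm²).

layer 8 (z = 0.96 mm)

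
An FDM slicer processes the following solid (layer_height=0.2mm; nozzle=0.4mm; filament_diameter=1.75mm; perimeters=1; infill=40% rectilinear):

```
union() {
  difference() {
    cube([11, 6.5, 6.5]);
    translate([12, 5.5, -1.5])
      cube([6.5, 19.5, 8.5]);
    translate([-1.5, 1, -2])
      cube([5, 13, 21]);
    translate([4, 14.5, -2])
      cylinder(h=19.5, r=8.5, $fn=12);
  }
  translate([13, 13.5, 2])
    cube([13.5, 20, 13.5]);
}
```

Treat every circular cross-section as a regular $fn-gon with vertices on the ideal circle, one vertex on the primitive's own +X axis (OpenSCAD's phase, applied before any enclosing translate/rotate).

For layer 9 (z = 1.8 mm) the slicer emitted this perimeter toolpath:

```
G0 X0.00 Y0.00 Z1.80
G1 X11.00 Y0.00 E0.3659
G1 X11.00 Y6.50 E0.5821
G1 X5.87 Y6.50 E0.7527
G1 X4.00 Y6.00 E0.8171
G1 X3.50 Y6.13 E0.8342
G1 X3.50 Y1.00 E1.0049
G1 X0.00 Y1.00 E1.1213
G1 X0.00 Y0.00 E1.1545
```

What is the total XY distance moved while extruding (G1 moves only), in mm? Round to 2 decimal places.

Sum the Euclidean lengths of each G1 segment: total = 34.71 mm.

34.71 mm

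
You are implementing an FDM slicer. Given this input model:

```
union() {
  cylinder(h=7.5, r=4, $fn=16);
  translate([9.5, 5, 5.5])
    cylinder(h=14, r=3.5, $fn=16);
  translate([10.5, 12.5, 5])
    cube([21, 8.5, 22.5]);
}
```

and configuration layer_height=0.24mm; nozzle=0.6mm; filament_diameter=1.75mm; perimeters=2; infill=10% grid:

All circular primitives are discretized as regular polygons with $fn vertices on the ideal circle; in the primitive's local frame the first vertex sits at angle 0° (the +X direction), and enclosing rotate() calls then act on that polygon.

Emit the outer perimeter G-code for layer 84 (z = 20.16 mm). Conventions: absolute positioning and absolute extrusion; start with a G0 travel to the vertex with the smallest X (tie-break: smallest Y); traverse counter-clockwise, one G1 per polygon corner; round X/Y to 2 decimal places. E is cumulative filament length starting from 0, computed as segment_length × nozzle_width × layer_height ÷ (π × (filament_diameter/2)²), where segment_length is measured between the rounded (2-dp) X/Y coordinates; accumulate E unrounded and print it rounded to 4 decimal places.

At z = 20.16 mm: the cylinder is not intersected at this z (z outside [0, 7.5]); the cylinder at (9.5, 5) is absent (z outside [5.5, 19.5]); the cube at (10.5, 12.5) (footprint 21×8.5) is included at this height; Combining (union): only the 21×8.5 cube at (10.5, 12.5) is present, so the union is just that shape — 1 connected region. The outline is a single polygon with 4 vertices. Extrusion per mm of travel: 0.6 × 0.24 / (π × 0.875²) = 0.059868. Accumulating E over each segment gives final E = 3.5322.

G0 X10.50 Y12.50 Z20.16
G1 X31.50 Y12.50 E1.2572
G1 X31.50 Y21.00 E1.7661
G1 X10.50 Y21.00 E3.0233
G1 X10.50 Y12.50 E3.5322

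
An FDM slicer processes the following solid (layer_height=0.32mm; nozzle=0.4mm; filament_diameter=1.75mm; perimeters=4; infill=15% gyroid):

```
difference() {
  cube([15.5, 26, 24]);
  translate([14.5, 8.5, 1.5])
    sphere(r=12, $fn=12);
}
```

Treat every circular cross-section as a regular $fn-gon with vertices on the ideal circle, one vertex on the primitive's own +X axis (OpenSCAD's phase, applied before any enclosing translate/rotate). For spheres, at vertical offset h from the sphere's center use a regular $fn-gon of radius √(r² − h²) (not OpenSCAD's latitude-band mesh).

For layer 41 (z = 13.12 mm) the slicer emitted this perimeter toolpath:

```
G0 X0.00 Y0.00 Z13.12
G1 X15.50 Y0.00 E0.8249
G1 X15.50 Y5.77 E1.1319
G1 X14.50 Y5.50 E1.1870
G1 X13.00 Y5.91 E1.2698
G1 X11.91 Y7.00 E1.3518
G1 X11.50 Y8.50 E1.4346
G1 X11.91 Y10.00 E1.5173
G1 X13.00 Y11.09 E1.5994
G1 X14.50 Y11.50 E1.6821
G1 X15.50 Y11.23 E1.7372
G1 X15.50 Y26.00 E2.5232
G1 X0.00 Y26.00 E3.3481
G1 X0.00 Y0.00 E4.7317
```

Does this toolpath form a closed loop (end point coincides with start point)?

Start point (G0): (0.00, 0.00). End point (last G1): the path returns to the start — closed.

yes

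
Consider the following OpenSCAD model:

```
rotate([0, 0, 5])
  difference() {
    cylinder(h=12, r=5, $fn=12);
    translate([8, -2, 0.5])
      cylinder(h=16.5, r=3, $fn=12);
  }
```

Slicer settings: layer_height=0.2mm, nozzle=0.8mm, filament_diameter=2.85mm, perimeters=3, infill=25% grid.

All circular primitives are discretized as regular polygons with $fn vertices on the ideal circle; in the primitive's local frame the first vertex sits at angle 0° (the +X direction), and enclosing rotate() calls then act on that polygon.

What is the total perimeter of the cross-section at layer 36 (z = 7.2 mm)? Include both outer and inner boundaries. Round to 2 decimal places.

At z = 7.2 mm: the r=5 cylinder gives a regular 12-gon of circumradius 5 (constant along its height) (perimeter = 2·12·5.000·sin(180°/12) = 31.06 mm); the cylinder at (8, -2): section is a regular 12-gon, circumradius r=3 (perimeter = 2·12·3.000·sin(180°/12) = 18.63 mm); After the difference (first − rest): starting from the r=5 cylinder, the r=3 cylinder at (8, -2) misses the remaining region (no effect) — boundary = 31.06 mm; (whole slice rotated 5° about Z — lengths, areas and connectivity unchanged). Overall, the cross-section is a single solid region. Total boundary length (outer) = 31.06 mm.

31.06 mm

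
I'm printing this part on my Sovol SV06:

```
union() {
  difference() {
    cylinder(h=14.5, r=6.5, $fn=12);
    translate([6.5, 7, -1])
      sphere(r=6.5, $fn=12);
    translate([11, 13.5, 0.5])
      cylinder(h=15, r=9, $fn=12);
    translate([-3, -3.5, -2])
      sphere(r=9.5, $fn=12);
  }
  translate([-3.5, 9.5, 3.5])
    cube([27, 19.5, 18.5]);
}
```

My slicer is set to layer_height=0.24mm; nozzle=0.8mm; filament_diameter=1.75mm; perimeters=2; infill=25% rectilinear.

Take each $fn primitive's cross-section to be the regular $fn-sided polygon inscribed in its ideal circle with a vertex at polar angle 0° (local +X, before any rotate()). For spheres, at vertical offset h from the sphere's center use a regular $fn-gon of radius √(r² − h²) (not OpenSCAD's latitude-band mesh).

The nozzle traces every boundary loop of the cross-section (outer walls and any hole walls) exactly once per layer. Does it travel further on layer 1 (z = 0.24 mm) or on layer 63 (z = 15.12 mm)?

layer 63 (z = 15.12 mm)

Layer 1 (z = 0.24): the r=6.5 cylinder gives a regular 12-gon of circumradius 6.5 (constant along its height) (perimeter = 2·12·6.500·sin(180°/12) = 40.38 mm); the sphere at (6.5, 7): section is a regular 12-gon, circumradius = √(r²−h²) = √(6.5²−1.24²) = 6.381 (perimeter = 2·12·6.381·sin(180°/12) = 39.63 mm); the cylinder at (11, 13.5) is not intersected at this z (z outside [0.5, 15.5]); the r=9.5 sphere at (-3, -3.5) contributes a regular 12-gon of circumradius √(9.5²−2.24²) = 9.232 (perimeter = 2·12·9.232·sin(180°/12) = 57.35 mm); After the difference (first − rest): starting from the r=6.5 cylinder, the r=6.5 sphere at (6.5, 7) partially overlaps it — only the 16.88 mm² overlap (of its 122.14 mm²) is removed, clipping the outline; the r=9.5 sphere at (-3, -3.5) partially overlaps it — only the 104.41 mm² overlap (of its 255.70 mm²) is removed, clipping the outline — boundary = 16.61 mm; the cube at (-3.5, 9.5) is absent (z outside [3.5, 22]); Merging all regions: only that combined region is present, so the union is just that shape — boundary = 16.61 mm. So its perimeter = 16.61 mm. Layer 63 (z = 15.12): the cylinder does not reach this height (z outside [0, 14.5]); the sphere at (6.5, 7) is not intersected at this z (|z−center|=16.120 > r=6.5); the r=9 cylinder at (11, 13.5) gives a regular 12-gon of circumradius 9 (constant along its height) (perimeter = 2·12·9.000·sin(180°/12) = 55.90 mm); the sphere at (-3, -3.5) does not reach this height (|z−center|=17.120 > r=9.5); After the difference (first − rest): the first operand is absent here, so nothing remains; the cube at (-3.5, 9.5) is present — its section is the full 27×19.5 rectangle (perimeter 93.00 mm); Taking the union: only the 27×19.5 cube at (-3.5, 9.5) is present, so the union is just that shape — boundary = 93.00 mm. So its perimeter = 93.00 mm. Layer 63 is larger (93.00 vs 16.61 mm).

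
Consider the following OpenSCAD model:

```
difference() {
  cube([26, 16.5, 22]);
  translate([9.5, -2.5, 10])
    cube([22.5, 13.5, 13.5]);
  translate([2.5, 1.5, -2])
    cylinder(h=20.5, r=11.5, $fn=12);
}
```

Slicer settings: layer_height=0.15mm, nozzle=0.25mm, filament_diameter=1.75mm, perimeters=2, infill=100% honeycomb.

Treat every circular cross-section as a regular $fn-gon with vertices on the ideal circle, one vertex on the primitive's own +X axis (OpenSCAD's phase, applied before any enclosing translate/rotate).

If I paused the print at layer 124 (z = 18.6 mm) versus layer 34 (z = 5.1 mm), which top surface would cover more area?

Layer 124 (z = 18.6): the cube (footprint 26×16.5) is included at this height (area 429.00 mm²); the cube at (9.5, -2.5) is present — its section is the full 22.5×13.5 rectangle (area 303.75 mm²); the cylinder at (2.5, 1.5) is not intersected at this z (z outside [-2, 18.5]); After the difference (first − rest): starting from the 26×16.5 cube (429.00 mm²), the 22.5×13.5 cube at (9.5, -2.5) partially overlaps it — only the 181.50 mm² overlap (of its 303.75 mm²) is removed, clipping the outline — area = 247.50 mm². So its area = 247.50 mm². Layer 34 (z = 5.1): the cube (footprint 26×16.5) is included at this height (area 429.00 mm²); the cube at (9.5, -2.5) is not intersected at this z (z outside [10, 23.5]); the cylinder at (2.5, 1.5): section is a regular 12-gon, circumradius r=11.5 (area = (12/2)·11.500²·sin(360°/12) = 396.75 mm²); After the difference (first − rest): starting from the 26×16.5 cube (429.00 mm²), the r=11.5 cylinder at (2.5, 1.5) partially overlaps it — only the 147.80 mm² overlap (of its 396.75 mm²) is removed, clipping the outline — area = 281.20 mm². So its area = 281.20 mm². Layer 34 is larger (281.20 vs 247.50 mm²).

layer 34 (z = 5.1 mm)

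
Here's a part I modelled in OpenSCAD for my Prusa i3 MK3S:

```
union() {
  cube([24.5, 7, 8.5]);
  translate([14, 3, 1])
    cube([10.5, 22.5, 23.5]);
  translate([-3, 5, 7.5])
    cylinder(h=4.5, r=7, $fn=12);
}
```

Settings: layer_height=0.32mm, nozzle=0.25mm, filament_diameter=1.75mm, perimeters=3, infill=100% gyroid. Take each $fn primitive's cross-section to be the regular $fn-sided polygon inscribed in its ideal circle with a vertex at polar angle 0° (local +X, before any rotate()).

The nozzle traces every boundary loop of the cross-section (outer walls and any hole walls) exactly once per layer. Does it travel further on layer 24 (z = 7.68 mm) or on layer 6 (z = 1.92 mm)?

Layer 24 (z = 7.68): the 24.5×7 cube contributes its full rectangle (perimeter 63.00 mm); the cube at (14, 3) (footprint 10.5×22.5) is included at this height (perimeter 66.00 mm); the r=7 cylinder at (-3, 5) gives a regular 12-gon of circumradius 7 (constant along its height) (perimeter = 2·12·7.000·sin(180°/12) = 43.48 mm); Taking the union: the regions partially overlap (shared area 65.29 mm²), so the edge portions inside another operand are dropped and the merged outline is re-measured after clipping — boundary = 123.64 mm. So its perimeter = 123.64 mm. Layer 6 (z = 1.92): the cube is present — its section is the full 24.5×7 rectangle (perimeter 63.00 mm); the cube at (14, 3) is present — its section is the full 10.5×22.5 rectangle (perimeter 66.00 mm); the cylinder at (-3, 5) is not intersected at this z (z outside [7.5, 12]); Merging all regions: the regions partially overlap (shared area 42.00 mm²), so the edge portions inside another operand are dropped and the merged outline is re-measured after clipping — boundary = 100.00 mm. So its perimeter = 100.00 mm. Layer 24 is larger (123.64 vs 100.00 mm).

layer 24 (z = 7.68 mm)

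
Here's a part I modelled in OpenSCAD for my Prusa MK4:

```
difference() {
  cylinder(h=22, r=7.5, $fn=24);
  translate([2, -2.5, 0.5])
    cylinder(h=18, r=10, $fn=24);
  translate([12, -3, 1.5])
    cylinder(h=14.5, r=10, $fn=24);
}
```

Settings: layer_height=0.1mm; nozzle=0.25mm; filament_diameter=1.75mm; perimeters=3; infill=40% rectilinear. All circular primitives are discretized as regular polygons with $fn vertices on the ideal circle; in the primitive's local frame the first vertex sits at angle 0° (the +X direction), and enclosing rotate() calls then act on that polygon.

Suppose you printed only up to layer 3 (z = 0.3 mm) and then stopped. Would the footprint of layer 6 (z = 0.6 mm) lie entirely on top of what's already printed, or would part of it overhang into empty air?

Compare the two slices. At z = 0.3: the cylinder: section is a regular 24-gon, circumradius r=7.5 (area = (24/2)·7.500²·sin(360°/24) = 174.70 mm²); the cylinder at (2, -2.5) is absent (z outside [0.5, 18.5]); the cylinder at (12, -3) is absent (z outside [1.5, 16]); After the difference (first − rest): none of the subtracted shapes is present at this height, so the r=7.5 cylinder is unchanged — area = 174.70 mm². At z = 0.6: the cylinder: section is a regular 24-gon, circumradius r=7.5 (area = (24/2)·7.500²·sin(360°/24) = 174.70 mm²); the r=10 cylinder at (2, -2.5) contributes a regular 24-gon of circumradius 10 (area = (24/2)·10.000²·sin(360°/24) = 310.58 mm²); the cylinder at (12, -3) is absent (z outside [1.5, 16]); Taking the first minus the rest: starting from the r=7.5 cylinder (174.70 mm²), the r=10 cylinder at (2, -2.5) partially overlaps it — only the 169.15 mm² overlap (of its 310.58 mm²) is removed, clipping the outline — area = 5.55 mm². Checking containment: the cross-section at z = 0.6 is a subset of the cross-section at z = 0.3.

entirely on top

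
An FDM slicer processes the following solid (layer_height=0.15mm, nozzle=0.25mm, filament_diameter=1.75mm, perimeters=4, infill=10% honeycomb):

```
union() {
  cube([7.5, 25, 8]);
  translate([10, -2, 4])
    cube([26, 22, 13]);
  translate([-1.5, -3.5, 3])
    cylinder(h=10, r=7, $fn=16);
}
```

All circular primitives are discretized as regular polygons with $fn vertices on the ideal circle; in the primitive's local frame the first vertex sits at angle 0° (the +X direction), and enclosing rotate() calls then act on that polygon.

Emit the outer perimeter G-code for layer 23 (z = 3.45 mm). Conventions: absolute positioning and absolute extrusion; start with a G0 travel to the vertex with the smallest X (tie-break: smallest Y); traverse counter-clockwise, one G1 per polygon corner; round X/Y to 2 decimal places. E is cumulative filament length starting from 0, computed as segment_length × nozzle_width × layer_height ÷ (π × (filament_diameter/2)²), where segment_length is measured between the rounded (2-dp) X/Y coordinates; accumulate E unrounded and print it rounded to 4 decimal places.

At z = 3.45 mm: the 7.5×25 cube contributes its full rectangle; the cube at (10, -2) is not intersected at this z (z outside [4, 17]); the r=7 cylinder at (-1.5, -3.5) contributes a regular 16-gon of circumradius 7; Combining (union): the regions partially overlap (shared area 9.35 mm²), so overlapping operands fuse into one piece — 1 connected region. The outline is a single polygon with 19 vertices. Extrusion per mm of travel: 0.25 × 0.15 / (π × 0.875²) = 0.015591. Accumulating E over each segment gives final E = 1.4875.

G0 X-8.50 Y-3.50 Z3.45
G1 X-7.97 Y-6.18 E0.0426
G1 X-6.45 Y-8.45 E0.0852
G1 X-4.18 Y-9.97 E0.1278
G1 X-1.50 Y-10.50 E0.1704
G1 X1.18 Y-9.97 E0.2130
G1 X3.45 Y-8.45 E0.2556
G1 X4.97 Y-6.18 E0.2981
G1 X5.50 Y-3.50 E0.3407
G1 X4.97 Y-0.82 E0.3833
G1 X4.42 Y0.00 E0.3987
G1 X7.50 Y0.00 E0.4467
G1 X7.50 Y25.00 E0.8365
G1 X0.00 Y25.00 E0.9534
G1 X0.00 Y3.20 E1.2933
G1 X-1.50 Y3.50 E1.3172
G1 X-4.18 Y2.97 E1.3598
G1 X-6.45 Y1.45 E1.4024
G1 X-7.97 Y-0.82 E1.4449
G1 X-8.50 Y-3.50 E1.4875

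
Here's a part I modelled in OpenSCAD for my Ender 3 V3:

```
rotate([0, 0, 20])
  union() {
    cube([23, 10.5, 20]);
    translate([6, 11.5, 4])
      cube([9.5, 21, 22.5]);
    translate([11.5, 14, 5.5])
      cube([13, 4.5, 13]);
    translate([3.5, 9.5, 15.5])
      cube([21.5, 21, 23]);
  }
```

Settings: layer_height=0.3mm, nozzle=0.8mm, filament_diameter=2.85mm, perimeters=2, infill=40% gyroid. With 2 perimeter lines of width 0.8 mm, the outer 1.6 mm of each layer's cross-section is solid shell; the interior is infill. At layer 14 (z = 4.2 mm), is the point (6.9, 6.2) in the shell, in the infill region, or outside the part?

infill

At z = 4.2 mm: the cube (footprint 23×10.5) is included at this height; the 9.5×21 cube at (6, 11.5) contributes its full rectangle; the cube at (11.5, 14) is absent (z outside [5.5, 18.5]); the cube at (3.5, 9.5) is absent (z outside [15.5, 38.5]); Merging all regions: the 2 present regions are separate (no shared area or edge), so areas and boundary lengths simply add and each stays a separate island — 2 connected regions; (whole slice rotated 20° about Z — lengths, areas and connectivity unchanged). Overall, the cross-section has 2 separate islands. Undo the 20° rotation: the query point maps to (8.604, 3.466) in the un-rotated model frame. The nearest boundary edge runs (23.00, 0.00)→(0.00, 0.00); distance from the point to it = 3.47 mm. (Shell/infill is judged within the island containing the point — the largest one.) The point is inside the cross-section and 3.47 mm from the nearest boundary — more than the 1.6 mm shell width (2 × 0.8), so it's in the infill interior.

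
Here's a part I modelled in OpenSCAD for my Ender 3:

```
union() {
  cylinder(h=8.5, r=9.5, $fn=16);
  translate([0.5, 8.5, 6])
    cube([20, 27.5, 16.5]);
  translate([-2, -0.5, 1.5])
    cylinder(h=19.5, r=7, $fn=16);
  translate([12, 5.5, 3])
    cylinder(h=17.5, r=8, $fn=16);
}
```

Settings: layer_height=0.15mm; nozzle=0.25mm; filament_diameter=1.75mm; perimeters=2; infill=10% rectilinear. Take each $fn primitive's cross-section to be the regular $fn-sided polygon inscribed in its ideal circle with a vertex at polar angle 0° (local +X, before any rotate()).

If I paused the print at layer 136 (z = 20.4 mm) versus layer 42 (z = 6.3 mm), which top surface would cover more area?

layer 42 (z = 6.3 mm)

Layer 136 (z = 20.4): the cylinder does not reach this height (z outside [0, 8.5]); the cube at (0.5, 8.5) (footprint 20×27.5) is included at this height (area 550.00 mm²); the r=7 cylinder at (-2, -0.5) gives a regular 16-gon of circumradius 7 (constant along its height) (area = (16/2)·7.000²·sin(360°/16) = 150.01 mm²); the r=8 cylinder at (12, 5.5) gives a regular 16-gon of circumradius 8 (constant along its height) (area = (16/2)·8.000²·sin(360°/16) = 195.93 mm²); Taking the union: the regions partially overlap — summed areas 895.95 mm² minus the doubly-counted overlap 51.76 mm² gives 844.19 mm² — area = 844.19 mm². So its area = 844.19 mm². Layer 42 (z = 6.3): the cylinder: section is a regular 16-gon, circumradius r=9.5 (area = (16/2)·9.500²·sin(360°/16) = 276.30 mm²); the cube at (0.5, 8.5) is present — its section is the full 20×27.5 rectangle (area 550.00 mm²); the r=7 cylinder at (-2, -0.5) gives a regular 16-gon of circumradius 7 (constant along its height) (area = (16/2)·7.000²·sin(360°/16) = 150.01 mm²); the r=8 cylinder at (12, 5.5) contributes a regular 16-gon of circumradius 8 (area = (16/2)·8.000²·sin(360°/16) = 195.93 mm²); Taking the union: the regions partially overlap — summed areas 1172.24 mm² minus the doubly-counted overlap 234.53 mm² gives 937.71 mm² — area = 937.71 mm². So its area = 937.71 mm². Layer 42 is larger (937.71 vs 844.19 mm²).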